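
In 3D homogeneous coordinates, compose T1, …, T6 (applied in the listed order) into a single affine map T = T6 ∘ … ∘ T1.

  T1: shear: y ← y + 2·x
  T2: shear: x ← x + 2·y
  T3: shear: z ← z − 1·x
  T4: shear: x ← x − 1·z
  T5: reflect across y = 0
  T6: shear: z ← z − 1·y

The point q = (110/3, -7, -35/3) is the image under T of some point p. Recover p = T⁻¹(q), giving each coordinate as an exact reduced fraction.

p = (4, -1, -2/3)

T1 = [1 0 0 0; 2 1 0 0; 0 0 1 0; 0 0 0 1]
T2·T1 = [5 2 0 0; 2 1 0 0; 0 0 1 0; 0 0 0 1]
T3·…·T1 = [5 2 0 0; 2 1 0 0; -5 -2 1 0; 0 0 0 1]
T4·…·T1 = [10 4 -1 0; 2 1 0 0; -5 -2 1 0; 0 0 0 1]
T5·…·T1 = [10 4 -1 0; -2 -1 0 0; -5 -2 1 0; 0 0 0 1]
T6·…·T1 = [10 4 -1 0; -2 -1 0 0; -3 -1 1 0; 0 0 0 1]
det M = -1; M⁻¹ = [1 3 1 0; -2 -7 -2 0; 1 2 2 0; 0 0 0 1]
M⁻¹ · (110/3, -7, -35/3)ᵀ = (4, -1, -2/3)ᵀ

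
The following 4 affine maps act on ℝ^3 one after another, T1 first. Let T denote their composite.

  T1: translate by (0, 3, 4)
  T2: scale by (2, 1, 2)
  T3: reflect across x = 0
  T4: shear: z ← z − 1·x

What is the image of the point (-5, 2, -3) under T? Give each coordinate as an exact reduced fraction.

T1 translate by (0, 3, 4): (-5, 2, -3) → (-5, 5, 1)
T2 scale by (2, 1, 2): (-5, 5, 1) → (-10, 5, 2)
T3 reflect across x = 0: (-10, 5, 2) → (10, 5, 2)
T4 shear: z ← z − 1·x: (10, 5, 2) → (10, 5, -8)

T(p) = (10, 5, -8)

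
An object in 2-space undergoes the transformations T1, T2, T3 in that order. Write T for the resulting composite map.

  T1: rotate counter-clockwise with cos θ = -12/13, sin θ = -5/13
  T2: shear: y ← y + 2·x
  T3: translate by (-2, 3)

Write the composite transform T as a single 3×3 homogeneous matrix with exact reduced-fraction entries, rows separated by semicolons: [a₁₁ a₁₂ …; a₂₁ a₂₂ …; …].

T1 = [-12/13 5/13 0; -5/13 -12/13 0; 0 0 1]
T2·T1 = [-12/13 5/13 0; -29/13 -2/13 0; 0 0 1]
T3·…·T1 = [-12/13 5/13 -2; -29/13 -2/13 3; 0 0 1]

T = [-12/13 5/13 -2; -29/13 -2/13 3; 0 0 1]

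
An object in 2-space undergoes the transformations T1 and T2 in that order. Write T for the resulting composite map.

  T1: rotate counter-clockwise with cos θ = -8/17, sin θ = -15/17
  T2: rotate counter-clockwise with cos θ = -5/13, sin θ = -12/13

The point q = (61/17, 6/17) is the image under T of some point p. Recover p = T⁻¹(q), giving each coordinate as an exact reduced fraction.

p = (-2, -3)

T1 = [-8/17 15/17 0; -15/17 -8/17 0; 0 0 1]
T2·T1 = [-140/221 -171/221 0; 171/221 -140/221 0; 0 0 1]
det M = 1; M⁻¹ = [-140/221 171/221 0; -171/221 -140/221 0; 0 0 1]
M⁻¹ · (61/17, 6/17)ᵀ = (-2, -3)ᵀ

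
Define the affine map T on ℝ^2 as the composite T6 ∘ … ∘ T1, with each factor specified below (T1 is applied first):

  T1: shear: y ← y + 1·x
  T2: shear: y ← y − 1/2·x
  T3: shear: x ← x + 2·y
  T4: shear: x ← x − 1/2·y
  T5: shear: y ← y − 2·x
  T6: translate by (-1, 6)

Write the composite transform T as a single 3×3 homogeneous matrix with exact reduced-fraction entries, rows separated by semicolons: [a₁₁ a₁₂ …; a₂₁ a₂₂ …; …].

T1 = [1 0 0; 1 1 0; 0 0 1]
T2·T1 = [1 0 0; 1/2 1 0; 0 0 1]
T3·…·T1 = [2 2 0; 1/2 1 0; 0 0 1]
T4·…·T1 = [7/4 3/2 0; 1/2 1 0; 0 0 1]
T5·…·T1 = [7/4 3/2 0; -3 -2 0; 0 0 1]
T6·…·T1 = [7/4 3/2 -1; -3 -2 6; 0 0 1]

T = [7/4 3/2 -1; -3 -2 6; 0 0 1]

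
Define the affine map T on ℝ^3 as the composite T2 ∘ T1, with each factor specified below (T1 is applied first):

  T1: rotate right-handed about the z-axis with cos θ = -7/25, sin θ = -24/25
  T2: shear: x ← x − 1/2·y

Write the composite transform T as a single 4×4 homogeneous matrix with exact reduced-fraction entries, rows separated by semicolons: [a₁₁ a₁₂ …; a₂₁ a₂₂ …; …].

T1 = [-7/25 24/25 0 0; -24/25 -7/25 0 0; 0 0 1 0; 0 0 0 1]
T2·T1 = [1/5 11/10 0 0; -24/25 -7/25 0 0; 0 0 1 0; 0 0 0 1]

T = [1/5 11/10 0 0; -24/25 -7/25 0 0; 0 0 1 0; 0 0 0 1]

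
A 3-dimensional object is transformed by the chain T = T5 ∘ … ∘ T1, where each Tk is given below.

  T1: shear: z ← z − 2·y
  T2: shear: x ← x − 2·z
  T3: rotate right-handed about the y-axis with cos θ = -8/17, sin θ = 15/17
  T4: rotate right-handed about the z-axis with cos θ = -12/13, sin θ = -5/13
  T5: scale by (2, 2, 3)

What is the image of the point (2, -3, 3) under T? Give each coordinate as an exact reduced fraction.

T(p) = (-6822/221, -1406/221, 504/17)

T1 shear: z ← z − 2·y: (2, -3, 3) → (2, -3, 9)
T2 shear: x ← x − 2·z: (2, -3, 9) → (-16, -3, 9)
T3 rotate right-handed about the y-axis with cos θ = -8/17, sin θ = 15/17: (-16, -3, 9) → (263/17, -3, 168/17)
T4 rotate right-handed about the z-axis with cos θ = -12/13, sin θ = -5/13: (263/17, -3, 168/17) → (-3411/221, -703/221, 168/17)
T5 scale by (2, 2, 3): (-3411/221, -703/221, 168/17) → (-6822/221, -1406/221, 504/17)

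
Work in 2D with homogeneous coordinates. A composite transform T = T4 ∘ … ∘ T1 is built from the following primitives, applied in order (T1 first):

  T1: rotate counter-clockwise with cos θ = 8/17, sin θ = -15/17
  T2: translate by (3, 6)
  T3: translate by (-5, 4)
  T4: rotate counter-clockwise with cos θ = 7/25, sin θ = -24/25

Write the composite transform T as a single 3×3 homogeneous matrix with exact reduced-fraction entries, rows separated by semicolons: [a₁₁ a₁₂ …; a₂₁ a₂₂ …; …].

T1 = [8/17 15/17 0; -15/17 8/17 0; 0 0 1]
T2·T1 = [8/17 15/17 3; -15/17 8/17 6; 0 0 1]
T3·…·T1 = [8/17 15/17 -2; -15/17 8/17 10; 0 0 1]
T4·…·T1 = [-304/425 297/425 226/25; -297/425 -304/425 118/25; 0 0 1]

T = [-304/425 297/425 226/25; -297/425 -304/425 118/25; 0 0 1]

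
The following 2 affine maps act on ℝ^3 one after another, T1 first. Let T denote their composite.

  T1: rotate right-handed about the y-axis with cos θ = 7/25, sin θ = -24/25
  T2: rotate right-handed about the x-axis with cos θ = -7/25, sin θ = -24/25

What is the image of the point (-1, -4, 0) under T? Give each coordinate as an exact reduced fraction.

T1 rotate right-handed about the y-axis with cos θ = 7/25, sin θ = -24/25: (-1, -4, 0) → (-7/25, -4, -24/25)
T2 rotate right-handed about the x-axis with cos θ = -7/25, sin θ = -24/25: (-7/25, -4, -24/25) → (-7/25, 124/625, 2568/625)

T(p) = (-7/25, 124/625, 2568/625)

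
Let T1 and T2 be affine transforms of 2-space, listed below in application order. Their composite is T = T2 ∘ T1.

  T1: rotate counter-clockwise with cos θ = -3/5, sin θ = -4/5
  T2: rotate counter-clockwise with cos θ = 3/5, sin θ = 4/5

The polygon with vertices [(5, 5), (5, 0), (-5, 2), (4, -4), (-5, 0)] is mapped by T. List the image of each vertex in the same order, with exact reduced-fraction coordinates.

image vertices: (31/5, -17/5), (7/5, -24/5), (13/25, 134/25), (-68/25, -124/25), (-7/5, 24/5)

T1 rotate counter-clockwise with cos θ = -3/5, sin θ = -4/5: (5, 5) → (1, -7); (5, 0) → (-3, -4); (-5, 2) → (23/5, 14/5); (4, -4) → (-28/5, -4/5); (-5, 0) → (3, 4)
T2 rotate counter-clockwise with cos θ = 3/5, sin θ = 4/5: (1, -7) → (31/5, -17/5); (-3, -4) → (7/5, -24/5); (23/5, 14/5) → (13/25, 134/25); (-28/5, -4/5) → (-68/25, -124/25); (3, 4) → (-7/5, 24/5)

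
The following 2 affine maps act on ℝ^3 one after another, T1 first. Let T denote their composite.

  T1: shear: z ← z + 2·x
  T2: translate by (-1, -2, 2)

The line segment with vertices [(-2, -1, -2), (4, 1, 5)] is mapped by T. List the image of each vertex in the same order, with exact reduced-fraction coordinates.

T1 shear: z ← z + 2·x: (-2, -1, -2) → (-2, -1, -6); (4, 1, 5) → (4, 1, 13)
T2 translate by (-1, -2, 2): (-2, -1, -6) → (-3, -3, -4); (4, 1, 13) → (3, -1, 15)

image vertices: (-3, -3, -4), (3, -1, 15)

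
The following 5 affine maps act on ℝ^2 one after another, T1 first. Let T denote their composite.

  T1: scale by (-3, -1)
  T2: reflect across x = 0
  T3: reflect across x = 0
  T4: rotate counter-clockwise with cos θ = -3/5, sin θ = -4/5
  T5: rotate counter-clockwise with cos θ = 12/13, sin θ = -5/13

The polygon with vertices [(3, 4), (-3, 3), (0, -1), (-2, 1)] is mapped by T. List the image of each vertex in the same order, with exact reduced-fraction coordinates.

image vertices: (372/65, 521/65), (-603/65, -129/65), (33/65, -56/65), (-369/65, -142/65)

T1 scale by (-3, -1): (3, 4) → (-9, -4); (-3, 3) → (9, -3); (0, -1) → (0, 1); (-2, 1) → (6, -1)
T2 reflect across x = 0: (-9, -4) → (9, -4); (9, -3) → (-9, -3); (0, 1) → (0, 1); (6, -1) → (-6, -1)
T3 reflect across x = 0: (9, -4) → (-9, -4); (-9, -3) → (9, -3); (0, 1) → (0, 1); (-6, -1) → (6, -1)
T4 rotate counter-clockwise with cos θ = -3/5, sin θ = -4/5: (-9, -4) → (11/5, 48/5); (9, -3) → (-39/5, -27/5); (0, 1) → (4/5, -3/5); (6, -1) → (-22/5, -21/5)
T5 rotate counter-clockwise with cos θ = 12/13, sin θ = -5/13: (11/5, 48/5) → (372/65, 521/65); (-39/5, -27/5) → (-603/65, -129/65); (4/5, -3/5) → (33/65, -56/65); (-22/5, -21/5) → (-369/65, -142/65)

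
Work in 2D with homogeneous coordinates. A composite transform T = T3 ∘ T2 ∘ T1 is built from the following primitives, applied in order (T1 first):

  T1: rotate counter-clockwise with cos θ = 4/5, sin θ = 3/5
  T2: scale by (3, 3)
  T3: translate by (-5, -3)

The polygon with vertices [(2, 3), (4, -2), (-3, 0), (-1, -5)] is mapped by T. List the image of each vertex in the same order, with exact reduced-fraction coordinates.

T1 rotate counter-clockwise with cos θ = 4/5, sin θ = 3/5: (2, 3) → (-1/5, 18/5); (4, -2) → (22/5, 4/5); (-3, 0) → (-12/5, -9/5); (-1, -5) → (11/5, -23/5)
T2 scale by (3, 3): (-1/5, 18/5) → (-3/5, 54/5); (22/5, 4/5) → (66/5, 12/5); (-12/5, -9/5) → (-36/5, -27/5); (11/5, -23/5) → (33/5, -69/5)
T3 translate by (-5, -3): (-3/5, 54/5) → (-28/5, 39/5); (66/5, 12/5) → (41/5, -3/5); (-36/5, -27/5) → (-61/5, -42/5); (33/5, -69/5) → (8/5, -84/5)

image vertices: (-28/5, 39/5), (41/5, -3/5), (-61/5, -42/5), (8/5, -84/5)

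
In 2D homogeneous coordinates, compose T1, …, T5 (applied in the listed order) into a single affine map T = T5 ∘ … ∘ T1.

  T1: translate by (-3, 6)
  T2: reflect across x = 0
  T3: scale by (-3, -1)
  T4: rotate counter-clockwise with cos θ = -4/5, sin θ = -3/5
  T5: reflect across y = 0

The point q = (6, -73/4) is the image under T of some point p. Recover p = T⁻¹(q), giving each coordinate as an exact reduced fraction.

p = (-9/4, 5)

T1 = [1 0 -3; 0 1 6; 0 0 1]
T2·T1 = [-1 0 3; 0 1 6; 0 0 1]
T3·…·T1 = [3 0 -9; 0 -1 -6; 0 0 1]
T4·…·T1 = [-12/5 -3/5 18/5; -9/5 4/5 51/5; 0 0 1]
T5·…·T1 = [-12/5 -3/5 18/5; 9/5 -4/5 -51/5; 0 0 1]
det M = 3; M⁻¹ = [-4/15 1/5 3; -3/5 -4/5 -6; 0 0 1]
M⁻¹ · (6, -73/4)ᵀ = (-9/4, 5)ᵀ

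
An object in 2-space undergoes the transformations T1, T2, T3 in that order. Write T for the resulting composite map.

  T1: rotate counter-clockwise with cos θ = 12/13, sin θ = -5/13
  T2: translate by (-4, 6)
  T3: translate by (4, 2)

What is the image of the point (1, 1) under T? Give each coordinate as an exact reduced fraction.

T(p) = (17/13, 111/13)

T1 rotate counter-clockwise with cos θ = 12/13, sin θ = -5/13: (1, 1) → (17/13, 7/13)
T2 translate by (-4, 6): (17/13, 7/13) → (-35/13, 85/13)
T3 translate by (4, 2): (-35/13, 85/13) → (17/13, 111/13)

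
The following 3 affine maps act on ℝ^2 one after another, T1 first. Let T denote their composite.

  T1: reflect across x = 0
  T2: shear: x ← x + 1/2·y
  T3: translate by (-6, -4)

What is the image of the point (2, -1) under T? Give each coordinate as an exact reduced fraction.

T1 reflect across x = 0: (2, -1) → (-2, -1)
T2 shear: x ← x + 1/2·y: (-2, -1) → (-5/2, -1)
T3 translate by (-6, -4): (-5/2, -1) → (-17/2, -5)

T(p) = (-17/2, -5)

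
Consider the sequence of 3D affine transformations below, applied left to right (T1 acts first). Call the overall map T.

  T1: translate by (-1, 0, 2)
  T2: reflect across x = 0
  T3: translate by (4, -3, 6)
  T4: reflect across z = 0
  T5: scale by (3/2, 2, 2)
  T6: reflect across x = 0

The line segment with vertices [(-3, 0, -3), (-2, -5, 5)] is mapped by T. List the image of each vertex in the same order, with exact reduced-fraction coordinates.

image vertices: (-12, -6, -10), (-21/2, -16, -26)

T1 translate by (-1, 0, 2): (-3, 0, -3) → (-4, 0, -1); (-2, -5, 5) → (-3, -5, 7)
T2 reflect across x = 0: (-4, 0, -1) → (4, 0, -1); (-3, -5, 7) → (3, -5, 7)
T3 translate by (4, -3, 6): (4, 0, -1) → (8, -3, 5); (3, -5, 7) → (7, -8, 13)
T4 reflect across z = 0: (8, -3, 5) → (8, -3, -5); (7, -8, 13) → (7, -8, -13)
T5 scale by (3/2, 2, 2): (8, -3, -5) → (12, -6, -10); (7, -8, -13) → (21/2, -16, -26)
T6 reflect across x = 0: (12, -6, -10) → (-12, -6, -10); (21/2, -16, -26) → (-21/2, -16, -26)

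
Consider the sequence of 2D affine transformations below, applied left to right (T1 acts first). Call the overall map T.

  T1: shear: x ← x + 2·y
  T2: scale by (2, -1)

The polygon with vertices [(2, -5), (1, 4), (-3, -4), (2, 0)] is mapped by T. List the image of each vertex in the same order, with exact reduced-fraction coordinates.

image vertices: (-16, 5), (18, -4), (-22, 4), (4, 0)

T1 shear: x ← x + 2·y: (2, -5) → (-8, -5); (1, 4) → (9, 4); (-3, -4) → (-11, -4); (2, 0) → (2, 0)
T2 scale by (2, -1): (-8, -5) → (-16, 5); (9, 4) → (18, -4); (-11, -4) → (-22, 4); (2, 0) → (4, 0)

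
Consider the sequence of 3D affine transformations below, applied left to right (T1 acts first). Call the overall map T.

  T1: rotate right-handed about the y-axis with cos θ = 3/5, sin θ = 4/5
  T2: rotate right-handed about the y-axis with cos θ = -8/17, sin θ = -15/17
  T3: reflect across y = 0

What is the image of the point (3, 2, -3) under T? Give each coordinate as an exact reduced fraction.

T1 rotate right-handed about the y-axis with cos θ = 3/5, sin θ = 4/5: (3, 2, -3) → (-3/5, 2, -21/5)
T2 rotate right-handed about the y-axis with cos θ = -8/17, sin θ = -15/17: (-3/5, 2, -21/5) → (339/85, 2, 123/85)
T3 reflect across y = 0: (339/85, 2, 123/85) → (339/85, -2, 123/85)

T(p) = (339/85, -2, 123/85)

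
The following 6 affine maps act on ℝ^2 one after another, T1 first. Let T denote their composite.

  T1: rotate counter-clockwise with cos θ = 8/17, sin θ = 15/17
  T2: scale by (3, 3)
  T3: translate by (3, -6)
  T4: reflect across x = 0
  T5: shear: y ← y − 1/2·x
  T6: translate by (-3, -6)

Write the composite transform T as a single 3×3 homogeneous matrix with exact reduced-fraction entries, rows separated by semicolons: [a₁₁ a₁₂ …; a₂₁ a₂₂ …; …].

T1 = [8/17 -15/17 0; 15/17 8/17 0; 0 0 1]
T2·T1 = [24/17 -45/17 0; 45/17 24/17 0; 0 0 1]
T3·…·T1 = [24/17 -45/17 3; 45/17 24/17 -6; 0 0 1]
T4·…·T1 = [-24/17 45/17 -3; 45/17 24/17 -6; 0 0 1]
T5·…·T1 = [-24/17 45/17 -3; 57/17 3/34 -9/2; 0 0 1]
T6·…·T1 = [-24/17 45/17 -6; 57/17 3/34 -21/2; 0 0 1]

T = [-24/17 45/17 -6; 57/17 3/34 -21/2; 0 0 1]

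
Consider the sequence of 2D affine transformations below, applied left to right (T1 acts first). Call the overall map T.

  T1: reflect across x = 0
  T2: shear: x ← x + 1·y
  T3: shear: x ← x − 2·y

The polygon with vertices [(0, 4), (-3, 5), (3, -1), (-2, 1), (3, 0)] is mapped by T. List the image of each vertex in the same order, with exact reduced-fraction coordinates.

T1 reflect across x = 0: (0, 4) → (0, 4); (-3, 5) → (3, 5); (3, -1) → (-3, -1); (-2, 1) → (2, 1); (3, 0) → (-3, 0)
T2 shear: x ← x + 1·y: (0, 4) → (4, 4); (3, 5) → (8, 5); (-3, -1) → (-4, -1); (2, 1) → (3, 1); (-3, 0) → (-3, 0)
T3 shear: x ← x − 2·y: (4, 4) → (-4, 4); (8, 5) → (-2, 5); (-4, -1) → (-2, -1); (3, 1) → (1, 1); (-3, 0) → (-3, 0)

image vertices: (-4, 4), (-2, 5), (-2, -1), (1, 1), (-3, 0)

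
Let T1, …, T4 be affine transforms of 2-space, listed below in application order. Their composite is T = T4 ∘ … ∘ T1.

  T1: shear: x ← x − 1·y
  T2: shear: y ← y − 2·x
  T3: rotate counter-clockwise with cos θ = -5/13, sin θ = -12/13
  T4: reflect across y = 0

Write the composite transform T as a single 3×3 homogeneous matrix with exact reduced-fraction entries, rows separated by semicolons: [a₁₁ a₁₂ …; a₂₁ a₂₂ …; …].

T1 = [1 -1 0; 0 1 0; 0 0 1]
T2·T1 = [1 -1 0; -2 3 0; 0 0 1]
T3·…·T1 = [-29/13 41/13 0; -2/13 -3/13 0; 0 0 1]
T4·…·T1 = [-29/13 41/13 0; 2/13 3/13 0; 0 0 1]

T = [-29/13 41/13 0; 2/13 3/13 0; 0 0 1]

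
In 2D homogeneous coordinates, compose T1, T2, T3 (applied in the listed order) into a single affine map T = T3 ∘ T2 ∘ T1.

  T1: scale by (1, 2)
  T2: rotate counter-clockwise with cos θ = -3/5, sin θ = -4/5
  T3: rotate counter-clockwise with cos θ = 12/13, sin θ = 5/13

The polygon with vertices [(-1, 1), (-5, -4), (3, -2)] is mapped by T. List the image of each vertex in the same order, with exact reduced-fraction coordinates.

image vertices: (142/65, 31/65), (-424/65, 443/65), (-60/13, -25/13)

T1 scale by (1, 2): (-1, 1) → (-1, 2); (-5, -4) → (-5, -8); (3, -2) → (3, -4)
T2 rotate counter-clockwise with cos θ = -3/5, sin θ = -4/5: (-1, 2) → (11/5, -2/5); (-5, -8) → (-17/5, 44/5); (3, -4) → (-5, 0)
T3 rotate counter-clockwise with cos θ = 12/13, sin θ = 5/13: (11/5, -2/5) → (142/65, 31/65); (-17/5, 44/5) → (-424/65, 443/65); (-5, 0) → (-60/13, -25/13)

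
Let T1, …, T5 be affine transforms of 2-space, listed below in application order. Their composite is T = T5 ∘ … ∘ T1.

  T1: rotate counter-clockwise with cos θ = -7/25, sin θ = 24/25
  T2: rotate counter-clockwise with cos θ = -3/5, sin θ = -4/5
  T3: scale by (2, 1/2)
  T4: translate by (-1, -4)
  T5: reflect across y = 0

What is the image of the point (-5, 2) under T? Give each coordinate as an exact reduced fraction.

T(p) = (-1119/125, 273/125)

T1 rotate counter-clockwise with cos θ = -7/25, sin θ = 24/25: (-5, 2) → (-13/25, -134/25)
T2 rotate counter-clockwise with cos θ = -3/5, sin θ = -4/5: (-13/25, -134/25) → (-497/125, 454/125)
T3 scale by (2, 1/2): (-497/125, 454/125) → (-994/125, 227/125)
T4 translate by (-1, -4): (-994/125, 227/125) → (-1119/125, -273/125)
T5 reflect across y = 0: (-1119/125, -273/125) → (-1119/125, 273/125)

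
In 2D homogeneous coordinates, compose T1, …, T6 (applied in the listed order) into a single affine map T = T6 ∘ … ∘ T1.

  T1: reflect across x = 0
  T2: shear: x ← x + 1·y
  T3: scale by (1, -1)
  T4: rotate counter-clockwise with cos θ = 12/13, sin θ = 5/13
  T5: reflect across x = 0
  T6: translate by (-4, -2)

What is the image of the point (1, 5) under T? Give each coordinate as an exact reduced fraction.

T1 reflect across x = 0: (1, 5) → (-1, 5)
T2 shear: x ← x + 1·y: (-1, 5) → (4, 5)
T3 scale by (1, -1): (4, 5) → (4, -5)
T4 rotate counter-clockwise with cos θ = 12/13, sin θ = 5/13: (4, -5) → (73/13, -40/13)
T5 reflect across x = 0: (73/13, -40/13) → (-73/13, -40/13)
T6 translate by (-4, -2): (-73/13, -40/13) → (-125/13, -66/13)

T(p) = (-125/13, -66/13)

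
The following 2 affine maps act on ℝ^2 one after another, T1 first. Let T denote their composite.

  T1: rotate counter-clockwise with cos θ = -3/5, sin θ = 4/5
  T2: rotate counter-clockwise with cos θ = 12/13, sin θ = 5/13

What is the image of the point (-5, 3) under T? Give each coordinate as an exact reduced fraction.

T(p) = (181/65, -333/65)

T1 rotate counter-clockwise with cos θ = -3/5, sin θ = 4/5: (-5, 3) → (3/5, -29/5)
T2 rotate counter-clockwise with cos θ = 12/13, sin θ = 5/13: (3/5, -29/5) → (181/65, -333/65)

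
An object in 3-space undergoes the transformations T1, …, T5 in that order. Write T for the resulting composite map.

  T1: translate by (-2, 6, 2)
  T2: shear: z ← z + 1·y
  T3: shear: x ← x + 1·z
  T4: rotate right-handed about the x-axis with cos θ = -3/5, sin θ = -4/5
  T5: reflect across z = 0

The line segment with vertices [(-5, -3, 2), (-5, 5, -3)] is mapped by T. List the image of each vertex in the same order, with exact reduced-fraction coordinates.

T1 translate by (-2, 6, 2): (-5, -3, 2) → (-7, 3, 4); (-5, 5, -3) → (-7, 11, -1)
T2 shear: z ← z + 1·y: (-7, 3, 4) → (-7, 3, 7); (-7, 11, -1) → (-7, 11, 10)
T3 shear: x ← x + 1·z: (-7, 3, 7) → (0, 3, 7); (-7, 11, 10) → (3, 11, 10)
T4 rotate right-handed about the x-axis with cos θ = -3/5, sin θ = -4/5: (0, 3, 7) → (0, 19/5, -33/5); (3, 11, 10) → (3, 7/5, -74/5)
T5 reflect across z = 0: (0, 19/5, -33/5) → (0, 19/5, 33/5); (3, 7/5, -74/5) → (3, 7/5, 74/5)

image vertices: (0, 19/5, 33/5), (3, 7/5, 74/5)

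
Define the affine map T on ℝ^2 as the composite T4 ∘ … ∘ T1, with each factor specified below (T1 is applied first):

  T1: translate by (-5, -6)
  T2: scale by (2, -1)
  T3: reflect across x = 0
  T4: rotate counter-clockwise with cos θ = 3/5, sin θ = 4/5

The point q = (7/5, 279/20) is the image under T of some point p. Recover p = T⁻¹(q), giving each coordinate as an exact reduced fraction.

p = (-1, -5/4)

T1 = [1 0 -5; 0 1 -6; 0 0 1]
T2·T1 = [2 0 -10; 0 -1 6; 0 0 1]
T3·…·T1 = [-2 0 10; 0 -1 6; 0 0 1]
T4·…·T1 = [-6/5 4/5 6/5; -8/5 -3/5 58/5; 0 0 1]
det M = 2; M⁻¹ = [-3/10 -2/5 5; 4/5 -3/5 6; 0 0 1]
M⁻¹ · (7/5, 279/20)ᵀ = (-1, -5/4)ᵀ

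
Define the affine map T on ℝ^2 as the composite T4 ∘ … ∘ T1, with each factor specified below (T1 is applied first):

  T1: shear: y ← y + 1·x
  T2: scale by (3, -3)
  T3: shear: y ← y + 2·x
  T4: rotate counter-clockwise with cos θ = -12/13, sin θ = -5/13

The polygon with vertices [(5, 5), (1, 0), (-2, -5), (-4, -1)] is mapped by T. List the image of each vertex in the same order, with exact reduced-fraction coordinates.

image vertices: (-180/13, -75/13), (-21/13, -51/13), (9, -6), (99/13, 168/13)

T1 shear: y ← y + 1·x: (5, 5) → (5, 10); (1, 0) → (1, 1); (-2, -5) → (-2, -7); (-4, -1) → (-4, -5)
T2 scale by (3, -3): (5, 10) → (15, -30); (1, 1) → (3, -3); (-2, -7) → (-6, 21); (-4, -5) → (-12, 15)
T3 shear: y ← y + 2·x: (15, -30) → (15, 0); (3, -3) → (3, 3); (-6, 21) → (-6, 9); (-12, 15) → (-12, -9)
T4 rotate counter-clockwise with cos θ = -12/13, sin θ = -5/13: (15, 0) → (-180/13, -75/13); (3, 3) → (-21/13, -51/13); (-6, 9) → (9, -6); (-12, -9) → (99/13, 168/13)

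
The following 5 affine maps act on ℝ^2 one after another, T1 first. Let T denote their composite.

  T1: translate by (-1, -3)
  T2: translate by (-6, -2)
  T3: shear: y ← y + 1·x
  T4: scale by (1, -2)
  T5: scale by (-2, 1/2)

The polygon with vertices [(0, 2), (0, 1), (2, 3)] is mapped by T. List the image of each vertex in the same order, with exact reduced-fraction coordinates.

T1 translate by (-1, -3): (0, 2) → (-1, -1); (0, 1) → (-1, -2); (2, 3) → (1, 0)
T2 translate by (-6, -2): (-1, -1) → (-7, -3); (-1, -2) → (-7, -4); (1, 0) → (-5, -2)
T3 shear: y ← y + 1·x: (-7, -3) → (-7, -10); (-7, -4) → (-7, -11); (-5, -2) → (-5, -7)
T4 scale by (1, -2): (-7, -10) → (-7, 20); (-7, -11) → (-7, 22); (-5, -7) → (-5, 14)
T5 scale by (-2, 1/2): (-7, 20) → (14, 10); (-7, 22) → (14, 11); (-5, 14) → (10, 7)

image vertices: (14, 10), (14, 11), (10, 7)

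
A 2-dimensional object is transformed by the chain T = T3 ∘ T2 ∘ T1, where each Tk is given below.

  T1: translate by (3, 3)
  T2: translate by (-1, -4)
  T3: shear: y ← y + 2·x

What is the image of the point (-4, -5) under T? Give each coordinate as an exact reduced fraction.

T(p) = (-2, -10)

T1 translate by (3, 3): (-4, -5) → (-1, -2)
T2 translate by (-1, -4): (-1, -2) → (-2, -6)
T3 shear: y ← y + 2·x: (-2, -6) → (-2, -10)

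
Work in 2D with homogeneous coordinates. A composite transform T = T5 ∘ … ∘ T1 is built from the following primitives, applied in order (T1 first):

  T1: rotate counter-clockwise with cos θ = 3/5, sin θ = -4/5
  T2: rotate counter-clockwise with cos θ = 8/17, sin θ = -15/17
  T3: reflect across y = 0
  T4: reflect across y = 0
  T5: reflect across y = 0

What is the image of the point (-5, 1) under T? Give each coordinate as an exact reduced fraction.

T(p) = (257/85, -349/85)

T1 rotate counter-clockwise with cos θ = 3/5, sin θ = -4/5: (-5, 1) → (-11/5, 23/5)
T2 rotate counter-clockwise with cos θ = 8/17, sin θ = -15/17: (-11/5, 23/5) → (257/85, 349/85)
T3 reflect across y = 0: (257/85, 349/85) → (257/85, -349/85)
T4 reflect across y = 0: (257/85, -349/85) → (257/85, 349/85)
T5 reflect across y = 0: (257/85, 349/85) → (257/85, -349/85)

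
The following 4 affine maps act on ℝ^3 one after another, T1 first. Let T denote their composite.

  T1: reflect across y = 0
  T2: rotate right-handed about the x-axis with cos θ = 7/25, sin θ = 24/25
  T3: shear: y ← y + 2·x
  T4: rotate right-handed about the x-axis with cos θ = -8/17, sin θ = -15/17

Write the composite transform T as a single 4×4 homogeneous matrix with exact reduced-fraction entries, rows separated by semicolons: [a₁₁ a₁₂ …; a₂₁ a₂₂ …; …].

T = [1 0 0 0; -16/17 -304/425 297/425 0; -30/17 297/425 304/425 0; 0 0 0 1]

T1 = [1 0 0 0; 0 -1 0 0; 0 0 1 0; 0 0 0 1]
T2·T1 = [1 0 0 0; 0 -7/25 -24/25 0; 0 -24/25 7/25 0; 0 0 0 1]
T3·…·T1 = [1 0 0 0; 2 -7/25 -24/25 0; 0 -24/25 7/25 0; 0 0 0 1]
T4·…·T1 = [1 0 0 0; -16/17 -304/425 297/425 0; -30/17 297/425 304/425 0; 0 0 0 1]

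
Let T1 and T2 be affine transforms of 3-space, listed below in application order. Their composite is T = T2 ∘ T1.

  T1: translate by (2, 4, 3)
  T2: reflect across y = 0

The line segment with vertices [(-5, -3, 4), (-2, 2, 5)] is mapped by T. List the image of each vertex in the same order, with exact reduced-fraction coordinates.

T1 translate by (2, 4, 3): (-5, -3, 4) → (-3, 1, 7); (-2, 2, 5) → (0, 6, 8)
T2 reflect across y = 0: (-3, 1, 7) → (-3, -1, 7); (0, 6, 8) → (0, -6, 8)

image vertices: (-3, -1, 7), (0, -6, 8)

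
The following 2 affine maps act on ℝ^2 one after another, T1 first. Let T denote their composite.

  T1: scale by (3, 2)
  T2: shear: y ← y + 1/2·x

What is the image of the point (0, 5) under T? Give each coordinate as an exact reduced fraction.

T1 scale by (3, 2): (0, 5) → (0, 10)
T2 shear: y ← y + 1/2·x: (0, 10) → (0, 10)

T(p) = (0, 10)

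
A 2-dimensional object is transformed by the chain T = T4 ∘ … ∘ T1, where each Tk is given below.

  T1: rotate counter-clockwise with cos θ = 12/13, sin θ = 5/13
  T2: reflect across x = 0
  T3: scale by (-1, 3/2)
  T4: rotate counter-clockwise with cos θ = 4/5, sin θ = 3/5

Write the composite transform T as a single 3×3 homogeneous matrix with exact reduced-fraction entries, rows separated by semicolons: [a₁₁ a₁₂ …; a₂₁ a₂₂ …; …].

T1 = [12/13 -5/13 0; 5/13 12/13 0; 0 0 1]
T2·T1 = [-12/13 5/13 0; 5/13 12/13 0; 0 0 1]
T3·…·T1 = [12/13 -5/13 0; 15/26 18/13 0; 0 0 1]
T4·…·T1 = [51/130 -74/65 0; 66/65 57/65 0; 0 0 1]

T = [51/130 -74/65 0; 66/65 57/65 0; 0 0 1]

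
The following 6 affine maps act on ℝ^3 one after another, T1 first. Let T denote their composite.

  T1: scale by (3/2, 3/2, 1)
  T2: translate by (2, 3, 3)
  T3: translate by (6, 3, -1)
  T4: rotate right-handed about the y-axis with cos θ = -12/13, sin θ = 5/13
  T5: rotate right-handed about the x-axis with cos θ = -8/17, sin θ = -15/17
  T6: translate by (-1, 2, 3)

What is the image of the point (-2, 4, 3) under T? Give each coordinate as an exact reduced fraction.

T(p) = (-48/13, -2081/221, -997/221)

T1 scale by (3/2, 3/2, 1): (-2, 4, 3) → (-3, 6, 3)
T2 translate by (2, 3, 3): (-3, 6, 3) → (-1, 9, 6)
T3 translate by (6, 3, -1): (-1, 9, 6) → (5, 12, 5)
T4 rotate right-handed about the y-axis with cos θ = -12/13, sin θ = 5/13: (5, 12, 5) → (-35/13, 12, -85/13)
T5 rotate right-handed about the x-axis with cos θ = -8/17, sin θ = -15/17: (-35/13, 12, -85/13) → (-35/13, -2523/221, -1660/221)
T6 translate by (-1, 2, 3): (-35/13, -2523/221, -1660/221) → (-48/13, -2081/221, -997/221)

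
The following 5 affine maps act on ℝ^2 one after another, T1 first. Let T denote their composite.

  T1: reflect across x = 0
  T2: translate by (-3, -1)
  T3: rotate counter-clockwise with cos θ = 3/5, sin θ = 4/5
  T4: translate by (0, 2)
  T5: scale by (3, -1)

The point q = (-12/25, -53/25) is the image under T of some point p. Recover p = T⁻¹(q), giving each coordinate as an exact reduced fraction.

p = (-3, 6/5)

T1 = [-1 0 0; 0 1 0; 0 0 1]
T2·T1 = [-1 0 -3; 0 1 -1; 0 0 1]
T3·…·T1 = [-3/5 -4/5 -1; -4/5 3/5 -3; 0 0 1]
T4·…·T1 = [-3/5 -4/5 -1; -4/5 3/5 -1; 0 0 1]
T5·…·T1 = [-9/5 -12/5 -3; 4/5 -3/5 1; 0 0 1]
det M = 3; M⁻¹ = [-1/5 4/5 -7/5; -4/15 -3/5 -1/5; 0 0 1]
M⁻¹ · (-12/25, -53/25)ᵀ = (-3, 6/5)ᵀ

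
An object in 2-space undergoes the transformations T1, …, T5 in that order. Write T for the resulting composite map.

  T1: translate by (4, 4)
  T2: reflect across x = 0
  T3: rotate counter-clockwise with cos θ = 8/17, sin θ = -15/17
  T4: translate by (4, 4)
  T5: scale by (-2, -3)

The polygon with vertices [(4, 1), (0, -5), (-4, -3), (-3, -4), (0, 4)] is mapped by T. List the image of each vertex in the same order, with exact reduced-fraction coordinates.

image vertices: (-158/17, -684/17), (-42/17, -360/17), (-166/17, -228/17), (-120/17, -249/17), (-312/17, -576/17)

T1 translate by (4, 4): (4, 1) → (8, 5); (0, -5) → (4, -1); (-4, -3) → (0, 1); (-3, -4) → (1, 0); (0, 4) → (4, 8)
T2 reflect across x = 0: (8, 5) → (-8, 5); (4, -1) → (-4, -1); (0, 1) → (0, 1); (1, 0) → (-1, 0); (4, 8) → (-4, 8)
T3 rotate counter-clockwise with cos θ = 8/17, sin θ = -15/17: (-8, 5) → (11/17, 160/17); (-4, -1) → (-47/17, 52/17); (0, 1) → (15/17, 8/17); (-1, 0) → (-8/17, 15/17); (-4, 8) → (88/17, 124/17)
T4 translate by (4, 4): (11/17, 160/17) → (79/17, 228/17); (-47/17, 52/17) → (21/17, 120/17); (15/17, 8/17) → (83/17, 76/17); (-8/17, 15/17) → (60/17, 83/17); (88/17, 124/17) → (156/17, 192/17)
T5 scale by (-2, -3): (79/17, 228/17) → (-158/17, -684/17); (21/17, 120/17) → (-42/17, -360/17); (83/17, 76/17) → (-166/17, -228/17); (60/17, 83/17) → (-120/17, -249/17); (156/17, 192/17) → (-312/17, -576/17)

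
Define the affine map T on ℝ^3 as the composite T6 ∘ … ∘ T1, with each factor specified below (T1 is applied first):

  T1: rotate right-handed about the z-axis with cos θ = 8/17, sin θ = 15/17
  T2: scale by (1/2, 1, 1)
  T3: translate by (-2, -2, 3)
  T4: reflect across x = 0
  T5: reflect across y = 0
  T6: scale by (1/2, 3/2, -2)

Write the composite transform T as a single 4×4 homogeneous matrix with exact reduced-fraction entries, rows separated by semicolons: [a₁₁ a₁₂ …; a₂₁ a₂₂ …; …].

T = [-2/17 15/68 0 1; -45/34 -12/17 0 3; 0 0 -2 -6; 0 0 0 1]

T1 = [8/17 -15/17 0 0; 15/17 8/17 0 0; 0 0 1 0; 0 0 0 1]
T2·T1 = [4/17 -15/34 0 0; 15/17 8/17 0 0; 0 0 1 0; 0 0 0 1]
T3·…·T1 = [4/17 -15/34 0 -2; 15/17 8/17 0 -2; 0 0 1 3; 0 0 0 1]
T4·…·T1 = [-4/17 15/34 0 2; 15/17 8/17 0 -2; 0 0 1 3; 0 0 0 1]
T5·…·T1 = [-4/17 15/34 0 2; -15/17 -8/17 0 2; 0 0 1 3; 0 0 0 1]
T6·…·T1 = [-2/17 15/68 0 1; -45/34 -12/17 0 3; 0 0 -2 -6; 0 0 0 1]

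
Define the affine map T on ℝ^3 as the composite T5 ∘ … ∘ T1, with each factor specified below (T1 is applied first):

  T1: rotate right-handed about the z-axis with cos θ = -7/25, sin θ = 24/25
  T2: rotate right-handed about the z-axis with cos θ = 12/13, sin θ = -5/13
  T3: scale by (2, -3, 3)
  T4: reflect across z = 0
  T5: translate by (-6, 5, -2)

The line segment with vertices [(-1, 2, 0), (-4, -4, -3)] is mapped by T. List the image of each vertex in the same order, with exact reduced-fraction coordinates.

image vertices: (-3314/325, 2378/325, -2), (346/325, 5933/325, 7)

T1 rotate right-handed about the z-axis with cos θ = -7/25, sin θ = 24/25: (-1, 2, 0) → (-41/25, -38/25, 0); (-4, -4, -3) → (124/25, -68/25, -3)
T2 rotate right-handed about the z-axis with cos θ = 12/13, sin θ = -5/13: (-41/25, -38/25, 0) → (-682/325, -251/325, 0); (124/25, -68/25, -3) → (1148/325, -1436/325, -3)
T3 scale by (2, -3, 3): (-682/325, -251/325, 0) → (-1364/325, 753/325, 0); (1148/325, -1436/325, -3) → (2296/325, 4308/325, -9)
T4 reflect across z = 0: (-1364/325, 753/325, 0) → (-1364/325, 753/325, 0); (2296/325, 4308/325, -9) → (2296/325, 4308/325, 9)
T5 translate by (-6, 5, -2): (-1364/325, 753/325, 0) → (-3314/325, 2378/325, -2); (2296/325, 4308/325, 9) → (346/325, 5933/325, 7)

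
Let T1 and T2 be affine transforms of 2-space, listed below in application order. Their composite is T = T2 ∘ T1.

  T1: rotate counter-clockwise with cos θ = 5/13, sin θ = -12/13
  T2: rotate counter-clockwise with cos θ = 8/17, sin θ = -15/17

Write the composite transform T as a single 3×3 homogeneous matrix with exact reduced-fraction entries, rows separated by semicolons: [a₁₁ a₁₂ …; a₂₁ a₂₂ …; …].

T1 = [5/13 12/13 0; -12/13 5/13 0; 0 0 1]
T2·T1 = [-140/221 171/221 0; -171/221 -140/221 0; 0 0 1]

T = [-140/221 171/221 0; -171/221 -140/221 0; 0 0 1]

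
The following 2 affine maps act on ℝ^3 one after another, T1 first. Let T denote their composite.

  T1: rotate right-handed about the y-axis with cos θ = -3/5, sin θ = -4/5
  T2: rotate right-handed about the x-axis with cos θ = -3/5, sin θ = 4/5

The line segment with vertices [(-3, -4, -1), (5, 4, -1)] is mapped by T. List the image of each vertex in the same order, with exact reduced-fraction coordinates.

image vertices: (13/5, 96/25, -53/25), (-11/5, -152/25, 11/25)

T1 rotate right-handed about the y-axis with cos θ = -3/5, sin θ = -4/5: (-3, -4, -1) → (13/5, -4, -9/5); (5, 4, -1) → (-11/5, 4, 23/5)
T2 rotate right-handed about the x-axis with cos θ = -3/5, sin θ = 4/5: (13/5, -4, -9/5) → (13/5, 96/25, -53/25); (-11/5, 4, 23/5) → (-11/5, -152/25, 11/25)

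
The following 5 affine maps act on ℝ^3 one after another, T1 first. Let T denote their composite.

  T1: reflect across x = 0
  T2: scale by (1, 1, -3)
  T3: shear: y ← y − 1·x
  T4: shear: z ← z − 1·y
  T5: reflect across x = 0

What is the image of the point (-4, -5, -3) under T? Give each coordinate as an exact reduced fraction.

T(p) = (-4, -9, 18)

T1 reflect across x = 0: (-4, -5, -3) → (4, -5, -3)
T2 scale by (1, 1, -3): (4, -5, -3) → (4, -5, 9)
T3 shear: y ← y − 1·x: (4, -5, 9) → (4, -9, 9)
T4 shear: z ← z − 1·y: (4, -9, 9) → (4, -9, 18)
T5 reflect across x = 0: (4, -9, 18) → (-4, -9, 18)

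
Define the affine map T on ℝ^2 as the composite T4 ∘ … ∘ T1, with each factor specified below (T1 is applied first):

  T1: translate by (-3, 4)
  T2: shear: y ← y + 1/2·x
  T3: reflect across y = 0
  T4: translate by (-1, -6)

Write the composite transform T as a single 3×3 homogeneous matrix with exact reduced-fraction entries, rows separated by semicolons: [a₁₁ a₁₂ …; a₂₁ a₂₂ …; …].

T1 = [1 0 -3; 0 1 4; 0 0 1]
T2·T1 = [1 0 -3; 1/2 1 5/2; 0 0 1]
T3·…·T1 = [1 0 -3; -1/2 -1 -5/2; 0 0 1]
T4·…·T1 = [1 0 -4; -1/2 -1 -17/2; 0 0 1]

T = [1 0 -4; -1/2 -1 -17/2; 0 0 1]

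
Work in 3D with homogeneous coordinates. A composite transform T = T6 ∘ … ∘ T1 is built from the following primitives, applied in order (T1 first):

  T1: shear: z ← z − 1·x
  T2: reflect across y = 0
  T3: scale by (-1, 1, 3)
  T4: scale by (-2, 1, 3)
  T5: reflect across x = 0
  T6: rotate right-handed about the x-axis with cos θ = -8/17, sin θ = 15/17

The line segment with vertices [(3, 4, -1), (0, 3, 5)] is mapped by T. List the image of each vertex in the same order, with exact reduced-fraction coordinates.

T1 shear: z ← z − 1·x: (3, 4, -1) → (3, 4, -4); (0, 3, 5) → (0, 3, 5)
T2 reflect across y = 0: (3, 4, -4) → (3, -4, -4); (0, 3, 5) → (0, -3, 5)
T3 scale by (-1, 1, 3): (3, -4, -4) → (-3, -4, -12); (0, -3, 5) → (0, -3, 15)
T4 scale by (-2, 1, 3): (-3, -4, -12) → (6, -4, -36); (0, -3, 15) → (0, -3, 45)
T5 reflect across x = 0: (6, -4, -36) → (-6, -4, -36); (0, -3, 45) → (0, -3, 45)
T6 rotate right-handed about the x-axis with cos θ = -8/17, sin θ = 15/17: (-6, -4, -36) → (-6, 572/17, 228/17); (0, -3, 45) → (0, -651/17, -405/17)

image vertices: (-6, 572/17, 228/17), (0, -651/17, -405/17)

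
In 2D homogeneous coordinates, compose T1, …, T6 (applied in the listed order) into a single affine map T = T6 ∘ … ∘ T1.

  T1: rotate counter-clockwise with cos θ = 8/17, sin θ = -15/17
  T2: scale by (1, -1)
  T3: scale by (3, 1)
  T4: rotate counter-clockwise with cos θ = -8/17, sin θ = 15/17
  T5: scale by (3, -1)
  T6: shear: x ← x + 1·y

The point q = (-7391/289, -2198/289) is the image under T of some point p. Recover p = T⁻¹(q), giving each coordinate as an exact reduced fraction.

p = (3, 2)

T1 = [8/17 15/17 0; -15/17 8/17 0; 0 0 1]
T2·T1 = [8/17 15/17 0; 15/17 -8/17 0; 0 0 1]
T3·…·T1 = [24/17 45/17 0; 15/17 -8/17 0; 0 0 1]
T4·…·T1 = [-417/289 -240/289 0; 240/289 739/289 0; 0 0 1]
T5·…·T1 = [-1251/289 -720/289 0; -240/289 -739/289 0; 0 0 1]
T6·…·T1 = [-1491/289 -1459/289 0; -240/289 -739/289 0; 0 0 1]
det M = 9; M⁻¹ = [-739/2601 1459/2601 0; 80/867 -497/867 0; 0 0 1]
M⁻¹ · (-7391/289, -2198/289)ᵀ = (3, 2)ᵀ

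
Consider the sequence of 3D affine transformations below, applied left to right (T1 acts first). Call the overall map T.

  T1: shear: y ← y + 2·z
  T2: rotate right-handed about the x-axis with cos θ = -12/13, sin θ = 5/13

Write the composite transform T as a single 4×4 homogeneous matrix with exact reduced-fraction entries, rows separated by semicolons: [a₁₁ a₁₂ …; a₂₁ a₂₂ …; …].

T = [1 0 0 0; 0 -12/13 -29/13 0; 0 5/13 -2/13 0; 0 0 0 1]

T1 = [1 0 0 0; 0 1 2 0; 0 0 1 0; 0 0 0 1]
T2·T1 = [1 0 0 0; 0 -12/13 -29/13 0; 0 5/13 -2/13 0; 0 0 0 1]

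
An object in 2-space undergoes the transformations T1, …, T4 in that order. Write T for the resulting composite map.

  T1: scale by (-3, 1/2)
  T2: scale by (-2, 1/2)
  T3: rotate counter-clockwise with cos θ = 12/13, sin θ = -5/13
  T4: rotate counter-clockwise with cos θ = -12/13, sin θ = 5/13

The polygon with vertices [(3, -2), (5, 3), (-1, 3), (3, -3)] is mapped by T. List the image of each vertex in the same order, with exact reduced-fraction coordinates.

T1 scale by (-3, 1/2): (3, -2) → (-9, -1); (5, 3) → (-15, 3/2); (-1, 3) → (3, 3/2); (3, -3) → (-9, -3/2)
T2 scale by (-2, 1/2): (-9, -1) → (18, -1/2); (-15, 3/2) → (30, 3/4); (3, 3/2) → (-6, 3/4); (-9, -3/2) → (18, -3/4)
T3 rotate counter-clockwise with cos θ = 12/13, sin θ = -5/13: (18, -1/2) → (427/26, -96/13); (30, 3/4) → (1455/52, -141/13); (-6, 3/4) → (-21/4, 3); (18, -3/4) → (849/52, -99/13)
T4 rotate counter-clockwise with cos θ = -12/13, sin θ = 5/13: (427/26, -96/13) → (-2082/169, 4439/338); (1455/52, -141/13) → (-3660/169, 14043/676); (-21/4, 3) → (48/13, -249/52); (849/52, -99/13) → (-2052/169, 8997/676)

image vertices: (-2082/169, 4439/338), (-3660/169, 14043/676), (48/13, -249/52), (-2052/169, 8997/676)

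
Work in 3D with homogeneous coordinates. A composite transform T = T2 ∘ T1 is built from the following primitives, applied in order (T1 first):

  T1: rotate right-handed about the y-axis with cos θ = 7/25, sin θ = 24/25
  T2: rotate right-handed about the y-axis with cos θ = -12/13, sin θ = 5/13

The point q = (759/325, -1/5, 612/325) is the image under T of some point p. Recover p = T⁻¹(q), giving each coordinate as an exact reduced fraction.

p = (0, -1/5, -3)

T1 = [7/25 0 24/25 0; 0 1 0 0; -24/25 0 7/25 0; 0 0 0 1]
T2·T1 = [-204/325 0 -253/325 0; 0 1 0 0; 253/325 0 -204/325 0; 0 0 0 1]
det M = 1; M⁻¹ = [-204/325 0 253/325 0; 0 1 0 0; -253/325 0 -204/325 0; 0 0 0 1]
M⁻¹ · (759/325, -1/5, 612/325)ᵀ = (0, -1/5, -3)ᵀ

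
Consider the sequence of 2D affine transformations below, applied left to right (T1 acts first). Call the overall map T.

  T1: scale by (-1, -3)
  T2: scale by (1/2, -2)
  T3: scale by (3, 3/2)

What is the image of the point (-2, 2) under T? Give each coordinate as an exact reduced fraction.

T(p) = (3, 18)

T1 scale by (-1, -3): (-2, 2) → (2, -6)
T2 scale by (1/2, -2): (2, -6) → (1, 12)
T3 scale by (3, 3/2): (1, 12) → (3, 18)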